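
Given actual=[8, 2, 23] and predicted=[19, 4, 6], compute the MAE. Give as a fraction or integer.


MAE = (1/3) * (|8-19|=11 + |2-4|=2 + |23-6|=17). Sum = 30. MAE = 10.

10


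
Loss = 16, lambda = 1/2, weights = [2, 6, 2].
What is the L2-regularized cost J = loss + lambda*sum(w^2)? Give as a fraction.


L2 sq norm = sum(w^2) = 44. J = 16 + 1/2 * 44 = 38.

38


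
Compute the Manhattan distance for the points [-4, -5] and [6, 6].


d = sum of absolute differences: |-4-6|=10 + |-5-6|=11 = 21.

21


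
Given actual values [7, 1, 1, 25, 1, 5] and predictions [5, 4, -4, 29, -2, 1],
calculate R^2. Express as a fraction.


Mean(y) = 20/3. SS_res = 79. SS_tot = 1306/3. R^2 = 1 - 79/(1306/3) = 1069/1306.

1069/1306


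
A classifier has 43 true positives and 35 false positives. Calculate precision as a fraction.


Precision = TP / (TP + FP) = 43 / 78 = 43/78.

43/78


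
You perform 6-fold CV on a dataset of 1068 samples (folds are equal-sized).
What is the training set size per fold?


Each validation fold has 1068/6 = 178 samples. Training set = 1068 - 178 = 890.

890


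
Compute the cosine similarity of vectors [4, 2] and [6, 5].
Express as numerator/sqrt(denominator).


dot = 34. |a|^2 = 20, |b|^2 = 61. cos = 34/sqrt(1220).

34/sqrt(1220)


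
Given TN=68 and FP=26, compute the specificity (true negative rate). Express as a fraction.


Specificity = TN / (TN + FP) = 68 / 94 = 34/47.

34/47


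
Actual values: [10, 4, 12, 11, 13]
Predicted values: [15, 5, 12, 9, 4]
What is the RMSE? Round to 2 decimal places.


MSE = 22.2000. RMSE = sqrt(22.2000) = 4.71.

4.71


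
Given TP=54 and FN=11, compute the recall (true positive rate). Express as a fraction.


Recall = TP / (TP + FN) = 54 / 65 = 54/65.

54/65


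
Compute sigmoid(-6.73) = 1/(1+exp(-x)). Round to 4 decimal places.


sigma(-6.73) = 1/(1+e^(6.73)) = 1/(1+837.147266) = 1/838.147266 = 0.0012.

0.0012


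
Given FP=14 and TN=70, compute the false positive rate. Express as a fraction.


FPR = FP / (FP + TN) = 14 / 84 = 1/6.

1/6


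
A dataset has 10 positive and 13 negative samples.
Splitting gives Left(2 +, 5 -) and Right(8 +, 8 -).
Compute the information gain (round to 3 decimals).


H(parent) = 0.9877. H(left) = 0.8631, H(right) = 1.0000. Weighted = (7/23)*0.8631 + (16/23)*1.0000 = 0.9583. IG = 0.9877 - 0.9583 = 0.0294, which rounds to 0.029.

0.029


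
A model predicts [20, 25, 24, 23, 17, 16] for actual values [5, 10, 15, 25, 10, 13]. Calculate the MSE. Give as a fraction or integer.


MSE = (1/6) * ((5-20)^2=225 + (10-25)^2=225 + (15-24)^2=81 + (25-23)^2=4 + (10-17)^2=49 + (13-16)^2=9). Sum = 593. MSE = 593/6.

593/6


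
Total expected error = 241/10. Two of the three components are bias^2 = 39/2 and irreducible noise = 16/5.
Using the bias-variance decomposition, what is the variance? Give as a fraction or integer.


Total error = bias^2 + variance + irreducible noise. So variance = 241/10 - 39/2 - 16/5 = 7/5.

7/5


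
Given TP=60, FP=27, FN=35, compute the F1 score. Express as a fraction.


Precision = 60/87 = 20/29. Recall = 60/95 = 12/19. F1 = 2*P*R/(P+R) = 60/91.

60/91


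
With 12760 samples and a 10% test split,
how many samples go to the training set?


Test set = 12760 * 10% = 1276. Training set = 12760 - 1276 = 11484.

11484


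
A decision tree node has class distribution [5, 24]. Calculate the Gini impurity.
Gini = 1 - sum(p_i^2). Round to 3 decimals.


Total = 29. Proportions: 5/29, 24/29. sum(p_i^2) = 0.7146. Gini = 1 - 0.7146 = 0.2854, which rounds to 0.285.

0.285


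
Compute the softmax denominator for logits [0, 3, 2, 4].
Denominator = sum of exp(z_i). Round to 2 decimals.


Denom = e^0=1.0000 + e^3=20.0855 + e^2=7.3891 + e^4=54.5982. Sum = 83.0728, which rounds to 83.07.

83.07


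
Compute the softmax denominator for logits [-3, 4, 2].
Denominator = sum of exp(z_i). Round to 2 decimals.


Denom = e^-3=0.0498 + e^4=54.5982 + e^2=7.3891. Sum = 62.0371, which rounds to 62.04.

62.04


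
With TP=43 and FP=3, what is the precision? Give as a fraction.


Precision = TP / (TP + FP) = 43 / 46 = 43/46.

43/46


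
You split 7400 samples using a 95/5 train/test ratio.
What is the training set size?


Test set = 7400 * 5% = 370. Training set = 7400 - 370 = 7030.

7030


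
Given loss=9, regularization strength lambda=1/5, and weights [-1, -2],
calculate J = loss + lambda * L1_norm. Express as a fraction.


L1 norm = sum(|w|) = 3. J = 9 + 1/5 * 3 = 48/5.

48/5


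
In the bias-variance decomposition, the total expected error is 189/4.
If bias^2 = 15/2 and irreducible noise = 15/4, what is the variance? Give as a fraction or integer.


Total error = bias^2 + variance + irreducible noise. So variance = 189/4 - 15/2 - 15/4 = 36.

36


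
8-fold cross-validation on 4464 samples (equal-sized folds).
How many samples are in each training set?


Each validation fold has 4464/8 = 558 samples. Training set = 4464 - 558 = 3906.

3906


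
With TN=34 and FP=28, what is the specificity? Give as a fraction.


Specificity = TN / (TN + FP) = 34 / 62 = 17/31.

17/31


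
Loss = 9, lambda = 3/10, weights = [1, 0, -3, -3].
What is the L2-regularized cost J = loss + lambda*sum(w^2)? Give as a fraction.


L2 sq norm = sum(w^2) = 19. J = 9 + 3/10 * 19 = 147/10.

147/10


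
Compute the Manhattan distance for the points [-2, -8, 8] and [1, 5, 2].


d = sum of absolute differences: |-2-1|=3 + |-8-5|=13 + |8-2|=6 = 22.

22


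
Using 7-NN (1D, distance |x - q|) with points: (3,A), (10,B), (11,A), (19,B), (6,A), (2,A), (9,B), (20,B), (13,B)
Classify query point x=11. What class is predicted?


Distances: |3-11|=8, |10-11|=1, |11-11|=0, |19-11|=8, |6-11|=5, |2-11|=9, |9-11|=2, |20-11|=9, |13-11|=2. 7 nearest: (11,A), (10,B), (9,B), (13,B), (6,A), (3,A), (19,B). Counts: {'A': 3, 'B': 4}. Majority class: B.

B


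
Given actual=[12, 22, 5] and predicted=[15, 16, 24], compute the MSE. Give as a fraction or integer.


MSE = (1/3) * ((12-15)^2=9 + (22-16)^2=36 + (5-24)^2=361). Sum = 406. MSE = 406/3.

406/3


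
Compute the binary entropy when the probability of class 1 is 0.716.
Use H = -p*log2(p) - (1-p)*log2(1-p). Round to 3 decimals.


H = -0.716*log2(0.716) - 0.284*log2(0.284) = 0.861.

0.861


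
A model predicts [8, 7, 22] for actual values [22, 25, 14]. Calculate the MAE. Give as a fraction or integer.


MAE = (1/3) * (|22-8|=14 + |25-7|=18 + |14-22|=8). Sum = 40. MAE = 40/3.

40/3


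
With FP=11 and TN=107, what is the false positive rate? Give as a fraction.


FPR = FP / (FP + TN) = 11 / 118 = 11/118.

11/118


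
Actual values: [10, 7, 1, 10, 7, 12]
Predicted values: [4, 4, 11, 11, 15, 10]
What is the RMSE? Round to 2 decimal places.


MSE = 35.6667. RMSE = sqrt(35.6667) = 5.97.

5.97


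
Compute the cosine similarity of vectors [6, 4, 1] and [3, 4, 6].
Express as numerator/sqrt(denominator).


dot = 40. |a|^2 = 53, |b|^2 = 61. cos = 40/sqrt(3233).

40/sqrt(3233)


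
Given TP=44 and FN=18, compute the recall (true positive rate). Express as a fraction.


Recall = TP / (TP + FN) = 44 / 62 = 22/31.

22/31


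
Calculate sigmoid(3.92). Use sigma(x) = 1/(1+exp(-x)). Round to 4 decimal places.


sigma(3.92) = 1/(1+e^(-3.92)) = 1/(1+0.019841) = 1/1.019841 = 0.9805.

0.9805


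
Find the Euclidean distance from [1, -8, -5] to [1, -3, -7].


d = sqrt(sum of squared differences). (1-1)^2=0, (-8--3)^2=25, (-5--7)^2=4. Sum = 29.

sqrt(29)


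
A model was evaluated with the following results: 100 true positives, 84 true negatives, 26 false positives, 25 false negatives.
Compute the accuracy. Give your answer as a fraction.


Accuracy = (TP + TN) / (TP + TN + FP + FN) = (100 + 84) / 235 = 184/235.

184/235


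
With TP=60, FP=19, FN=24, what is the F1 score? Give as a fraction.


Precision = 60/79 = 60/79. Recall = 60/84 = 5/7. F1 = 2*P*R/(P+R) = 120/163.

120/163


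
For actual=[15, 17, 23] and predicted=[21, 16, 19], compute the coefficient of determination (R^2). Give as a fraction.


Mean(y) = 55/3. SS_res = 53. SS_tot = 104/3. R^2 = 1 - 53/(104/3) = -55/104.

-55/104


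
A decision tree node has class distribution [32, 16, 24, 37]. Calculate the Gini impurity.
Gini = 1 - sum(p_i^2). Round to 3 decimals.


Total = 109. Proportions: 32/109, 16/109, 24/109, 37/109. sum(p_i^2) = 0.2714. Gini = 1 - 0.2714 = 0.7286, which rounds to 0.729.

0.729


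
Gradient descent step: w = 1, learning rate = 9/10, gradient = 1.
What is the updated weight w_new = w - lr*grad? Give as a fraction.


w_new = 1 - 9/10 * 1 = 1 - 9/10 = 1/10.

1/10


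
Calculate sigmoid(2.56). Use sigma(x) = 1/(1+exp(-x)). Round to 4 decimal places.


sigma(2.56) = 1/(1+e^(-2.56)) = 1/(1+0.077305) = 1/1.077305 = 0.9282.

0.9282


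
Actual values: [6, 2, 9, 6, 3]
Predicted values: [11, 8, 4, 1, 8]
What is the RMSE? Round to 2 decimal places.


MSE = 27.2000. RMSE = sqrt(27.2000) = 5.22.

5.22


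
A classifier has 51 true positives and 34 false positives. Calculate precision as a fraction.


Precision = TP / (TP + FP) = 51 / 85 = 3/5.

3/5


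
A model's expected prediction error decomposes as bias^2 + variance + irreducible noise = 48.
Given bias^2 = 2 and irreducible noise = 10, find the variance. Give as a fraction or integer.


Total error = bias^2 + variance + irreducible noise. So variance = 48 - 2 - 10 = 36.

36


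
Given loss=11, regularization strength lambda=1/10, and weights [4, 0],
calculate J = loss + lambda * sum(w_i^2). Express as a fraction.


L2 sq norm = sum(w^2) = 16. J = 11 + 1/10 * 16 = 63/5.

63/5


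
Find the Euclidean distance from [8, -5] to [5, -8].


d = sqrt(sum of squared differences). (8-5)^2=9, (-5--8)^2=9. Sum = 18.

sqrt(18)


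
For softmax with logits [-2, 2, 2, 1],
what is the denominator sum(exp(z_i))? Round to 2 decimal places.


Denom = e^-2=0.1353 + e^2=7.3891 + e^2=7.3891 + e^1=2.7183. Sum = 17.6318, which rounds to 17.63.

17.63


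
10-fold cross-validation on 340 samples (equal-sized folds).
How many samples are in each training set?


Each validation fold has 340/10 = 34 samples. Training set = 340 - 34 = 306.

306


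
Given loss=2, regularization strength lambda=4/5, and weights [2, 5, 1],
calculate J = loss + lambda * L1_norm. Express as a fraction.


L1 norm = sum(|w|) = 8. J = 2 + 4/5 * 8 = 42/5.

42/5


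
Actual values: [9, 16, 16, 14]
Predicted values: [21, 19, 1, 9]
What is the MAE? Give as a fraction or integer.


MAE = (1/4) * (|9-21|=12 + |16-19|=3 + |16-1|=15 + |14-9|=5). Sum = 35. MAE = 35/4.

35/4


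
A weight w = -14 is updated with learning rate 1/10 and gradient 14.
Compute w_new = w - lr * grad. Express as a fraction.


w_new = -14 - 1/10 * 14 = -14 - 7/5 = -77/5.

-77/5


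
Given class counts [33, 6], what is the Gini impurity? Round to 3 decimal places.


Total = 39. Proportions: 33/39, 6/39. sum(p_i^2) = 0.7396. Gini = 1 - 0.7396 = 0.2604, which rounds to 0.260.

0.260


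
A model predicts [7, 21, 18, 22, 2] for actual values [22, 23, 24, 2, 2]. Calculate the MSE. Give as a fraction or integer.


MSE = (1/5) * ((22-7)^2=225 + (23-21)^2=4 + (24-18)^2=36 + (2-22)^2=400 + (2-2)^2=0). Sum = 665. MSE = 133.

133


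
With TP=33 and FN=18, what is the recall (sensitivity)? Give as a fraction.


Recall = TP / (TP + FN) = 33 / 51 = 11/17.

11/17


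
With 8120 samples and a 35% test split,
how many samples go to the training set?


Test set = 8120 * 35% = 2842. Training set = 8120 - 2842 = 5278.

5278


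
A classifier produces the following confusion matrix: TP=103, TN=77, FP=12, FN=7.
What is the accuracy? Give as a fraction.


Accuracy = (TP + TN) / (TP + TN + FP + FN) = (103 + 77) / 199 = 180/199.

180/199


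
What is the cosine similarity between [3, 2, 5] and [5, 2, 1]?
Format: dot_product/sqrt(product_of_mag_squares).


dot = 24. |a|^2 = 38, |b|^2 = 30. cos = 24/sqrt(1140).

24/sqrt(1140)


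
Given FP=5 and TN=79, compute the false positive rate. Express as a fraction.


FPR = FP / (FP + TN) = 5 / 84 = 5/84.

5/84


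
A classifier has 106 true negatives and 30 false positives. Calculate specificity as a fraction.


Specificity = TN / (TN + FP) = 106 / 136 = 53/68.

53/68


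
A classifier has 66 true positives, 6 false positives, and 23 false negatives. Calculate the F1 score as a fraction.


Precision = 66/72 = 11/12. Recall = 66/89 = 66/89. F1 = 2*P*R/(P+R) = 132/161.

132/161


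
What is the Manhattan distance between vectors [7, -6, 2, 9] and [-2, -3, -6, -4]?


d = sum of absolute differences: |7--2|=9 + |-6--3|=3 + |2--6|=8 + |9--4|=13 = 33.

33


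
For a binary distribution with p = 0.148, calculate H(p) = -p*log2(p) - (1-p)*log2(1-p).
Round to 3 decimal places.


H = -0.148*log2(0.148) - 0.852*log2(0.852) = 0.605.

0.605


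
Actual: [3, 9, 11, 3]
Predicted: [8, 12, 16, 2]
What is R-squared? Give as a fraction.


Mean(y) = 13/2. SS_res = 60. SS_tot = 51. R^2 = 1 - 60/(51) = -3/17.

-3/17


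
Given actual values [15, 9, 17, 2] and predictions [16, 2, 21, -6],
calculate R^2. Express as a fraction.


Mean(y) = 43/4. SS_res = 130. SS_tot = 547/4. R^2 = 1 - 130/(547/4) = 27/547.

27/547


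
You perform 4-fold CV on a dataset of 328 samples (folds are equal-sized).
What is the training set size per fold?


Each validation fold has 328/4 = 82 samples. Training set = 328 - 82 = 246.

246


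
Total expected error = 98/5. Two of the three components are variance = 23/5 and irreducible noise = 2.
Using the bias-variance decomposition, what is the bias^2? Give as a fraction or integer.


Total error = bias^2 + variance + irreducible noise. So bias^2 = 98/5 - 23/5 - 2 = 13.

13


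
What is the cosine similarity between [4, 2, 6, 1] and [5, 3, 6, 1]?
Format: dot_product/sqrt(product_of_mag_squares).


dot = 63. |a|^2 = 57, |b|^2 = 71. cos = 63/sqrt(4047).

63/sqrt(4047)


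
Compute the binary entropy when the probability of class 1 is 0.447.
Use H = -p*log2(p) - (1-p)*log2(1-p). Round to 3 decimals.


H = -0.447*log2(0.447) - 0.553*log2(0.553) = 0.992.

0.992


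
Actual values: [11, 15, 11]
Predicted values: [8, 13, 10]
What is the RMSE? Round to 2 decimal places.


MSE = 4.6667. RMSE = sqrt(4.6667) = 2.16.

2.16


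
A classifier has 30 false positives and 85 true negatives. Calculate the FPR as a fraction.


FPR = FP / (FP + TN) = 30 / 115 = 6/23.

6/23


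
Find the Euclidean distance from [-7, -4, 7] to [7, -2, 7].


d = sqrt(sum of squared differences). (-7-7)^2=196, (-4--2)^2=4, (7-7)^2=0. Sum = 200.

sqrt(200)


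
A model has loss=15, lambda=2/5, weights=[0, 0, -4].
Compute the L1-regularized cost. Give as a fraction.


L1 norm = sum(|w|) = 4. J = 15 + 2/5 * 4 = 83/5.

83/5


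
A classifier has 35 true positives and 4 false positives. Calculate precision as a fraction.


Precision = TP / (TP + FP) = 35 / 39 = 35/39.

35/39


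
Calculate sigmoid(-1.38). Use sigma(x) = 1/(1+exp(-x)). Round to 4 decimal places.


sigma(-1.38) = 1/(1+e^(1.38)) = 1/(1+3.974902) = 1/4.974902 = 0.2010.

0.2010


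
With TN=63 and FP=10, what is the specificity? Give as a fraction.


Specificity = TN / (TN + FP) = 63 / 73 = 63/73.

63/73


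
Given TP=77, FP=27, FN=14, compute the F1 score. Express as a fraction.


Precision = 77/104 = 77/104. Recall = 77/91 = 11/13. F1 = 2*P*R/(P+R) = 154/195.

154/195


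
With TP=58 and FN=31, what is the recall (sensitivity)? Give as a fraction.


Recall = TP / (TP + FN) = 58 / 89 = 58/89.

58/89


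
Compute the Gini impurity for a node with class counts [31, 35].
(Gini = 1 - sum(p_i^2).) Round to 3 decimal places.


Total = 66. Proportions: 31/66, 35/66. sum(p_i^2) = 0.5018. Gini = 1 - 0.5018 = 0.4982, which rounds to 0.498.

0.498


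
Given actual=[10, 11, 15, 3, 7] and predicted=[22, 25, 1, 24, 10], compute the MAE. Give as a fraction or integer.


MAE = (1/5) * (|10-22|=12 + |11-25|=14 + |15-1|=14 + |3-24|=21 + |7-10|=3). Sum = 64. MAE = 64/5.

64/5


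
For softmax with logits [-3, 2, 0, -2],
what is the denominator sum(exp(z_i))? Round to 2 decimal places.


Denom = e^-3=0.0498 + e^2=7.3891 + e^0=1.0000 + e^-2=0.1353. Sum = 8.5742, which rounds to 8.57.

8.57


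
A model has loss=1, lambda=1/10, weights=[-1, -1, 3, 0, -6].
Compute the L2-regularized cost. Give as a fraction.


L2 sq norm = sum(w^2) = 47. J = 1 + 1/10 * 47 = 57/10.

57/10


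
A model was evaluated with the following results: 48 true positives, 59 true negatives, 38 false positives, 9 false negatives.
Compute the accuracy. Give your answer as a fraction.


Accuracy = (TP + TN) / (TP + TN + FP + FN) = (48 + 59) / 154 = 107/154.

107/154


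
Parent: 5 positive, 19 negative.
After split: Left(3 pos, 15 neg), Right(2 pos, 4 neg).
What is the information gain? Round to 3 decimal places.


H(parent) = 0.7383. H(left) = 0.6500, H(right) = 0.9183. Weighted = (18/24)*0.6500 + (6/24)*0.9183 = 0.7171. IG = 0.7383 - 0.7171 = 0.0212, which rounds to 0.021.

0.021


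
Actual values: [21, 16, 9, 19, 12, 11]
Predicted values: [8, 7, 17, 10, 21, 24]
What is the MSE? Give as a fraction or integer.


MSE = (1/6) * ((21-8)^2=169 + (16-7)^2=81 + (9-17)^2=64 + (19-10)^2=81 + (12-21)^2=81 + (11-24)^2=169). Sum = 645. MSE = 215/2.

215/2


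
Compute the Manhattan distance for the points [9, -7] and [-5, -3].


d = sum of absolute differences: |9--5|=14 + |-7--3|=4 = 18.

18


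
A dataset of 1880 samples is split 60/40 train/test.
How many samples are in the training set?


Test set = 1880 * 40% = 752. Training set = 1880 - 752 = 1128.

1128


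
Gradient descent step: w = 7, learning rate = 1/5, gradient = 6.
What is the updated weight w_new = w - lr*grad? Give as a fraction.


w_new = 7 - 1/5 * 6 = 7 - 6/5 = 29/5.

29/5


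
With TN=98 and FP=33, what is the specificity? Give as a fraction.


Specificity = TN / (TN + FP) = 98 / 131 = 98/131.

98/131


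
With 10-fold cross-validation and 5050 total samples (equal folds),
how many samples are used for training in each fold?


Each validation fold has 5050/10 = 505 samples. Training set = 5050 - 505 = 4545.

4545


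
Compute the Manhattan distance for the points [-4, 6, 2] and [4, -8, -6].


d = sum of absolute differences: |-4-4|=8 + |6--8|=14 + |2--6|=8 = 30.

30


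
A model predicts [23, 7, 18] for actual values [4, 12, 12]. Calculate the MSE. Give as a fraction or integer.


MSE = (1/3) * ((4-23)^2=361 + (12-7)^2=25 + (12-18)^2=36). Sum = 422. MSE = 422/3.

422/3


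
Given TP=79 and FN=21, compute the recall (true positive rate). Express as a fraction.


Recall = TP / (TP + FN) = 79 / 100 = 79/100.

79/100


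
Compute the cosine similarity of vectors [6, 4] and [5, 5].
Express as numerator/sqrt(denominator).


dot = 50. |a|^2 = 52, |b|^2 = 50. cos = 50/sqrt(2600).

50/sqrt(2600)


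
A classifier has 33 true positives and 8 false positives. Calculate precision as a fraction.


Precision = TP / (TP + FP) = 33 / 41 = 33/41.

33/41


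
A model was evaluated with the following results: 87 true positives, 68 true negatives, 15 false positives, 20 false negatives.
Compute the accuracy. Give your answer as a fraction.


Accuracy = (TP + TN) / (TP + TN + FP + FN) = (87 + 68) / 190 = 31/38.

31/38


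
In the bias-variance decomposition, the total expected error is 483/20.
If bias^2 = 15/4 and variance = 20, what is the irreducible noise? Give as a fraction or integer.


Total error = bias^2 + variance + irreducible noise. So irreducible noise = 483/20 - 15/4 - 20 = 2/5.

2/5


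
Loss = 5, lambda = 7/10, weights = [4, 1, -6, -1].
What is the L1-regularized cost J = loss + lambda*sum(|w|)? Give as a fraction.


L1 norm = sum(|w|) = 12. J = 5 + 7/10 * 12 = 67/5.

67/5


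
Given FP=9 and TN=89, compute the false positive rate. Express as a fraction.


FPR = FP / (FP + TN) = 9 / 98 = 9/98.

9/98


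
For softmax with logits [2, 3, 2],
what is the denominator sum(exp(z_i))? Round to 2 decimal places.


Denom = e^2=7.3891 + e^3=20.0855 + e^2=7.3891. Sum = 34.8637, which rounds to 34.86.

34.86


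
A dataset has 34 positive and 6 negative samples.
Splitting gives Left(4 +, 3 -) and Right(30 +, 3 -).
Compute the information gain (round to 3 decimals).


H(parent) = 0.6098. H(left) = 0.9852, H(right) = 0.4395. Weighted = (7/40)*0.9852 + (33/40)*0.4395 = 0.5350. IG = 0.6098 - 0.5350 = 0.0748, which rounds to 0.075.

0.075


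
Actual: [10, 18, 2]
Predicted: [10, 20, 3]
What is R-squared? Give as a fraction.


Mean(y) = 10. SS_res = 5. SS_tot = 128. R^2 = 1 - 5/(128) = 123/128.

123/128


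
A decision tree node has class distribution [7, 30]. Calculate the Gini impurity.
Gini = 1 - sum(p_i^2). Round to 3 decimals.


Total = 37. Proportions: 7/37, 30/37. sum(p_i^2) = 0.6932. Gini = 1 - 0.6932 = 0.3068, which rounds to 0.307.

0.307


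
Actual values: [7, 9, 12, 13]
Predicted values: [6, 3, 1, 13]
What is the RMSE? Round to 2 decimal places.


MSE = 39.5000. RMSE = sqrt(39.5000) = 6.28.

6.28


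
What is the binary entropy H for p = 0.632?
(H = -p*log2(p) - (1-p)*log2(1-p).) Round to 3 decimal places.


H = -0.632*log2(0.632) - 0.368*log2(0.368) = 0.949.

0.949


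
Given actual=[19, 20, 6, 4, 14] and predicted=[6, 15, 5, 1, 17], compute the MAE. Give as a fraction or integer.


MAE = (1/5) * (|19-6|=13 + |20-15|=5 + |6-5|=1 + |4-1|=3 + |14-17|=3). Sum = 25. MAE = 5.

5


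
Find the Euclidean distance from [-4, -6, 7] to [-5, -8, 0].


d = sqrt(sum of squared differences). (-4--5)^2=1, (-6--8)^2=4, (7-0)^2=49. Sum = 54.

sqrt(54)


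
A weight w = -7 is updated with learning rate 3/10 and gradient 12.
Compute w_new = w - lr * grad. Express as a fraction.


w_new = -7 - 3/10 * 12 = -7 - 18/5 = -53/5.

-53/5


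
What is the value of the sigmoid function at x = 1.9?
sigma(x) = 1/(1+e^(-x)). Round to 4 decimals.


sigma(1.9) = 1/(1+e^(-1.9)) = 1/(1+0.149569) = 1/1.149569 = 0.8699.

0.8699


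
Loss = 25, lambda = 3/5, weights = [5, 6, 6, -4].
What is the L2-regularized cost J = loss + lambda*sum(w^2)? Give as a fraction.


L2 sq norm = sum(w^2) = 113. J = 25 + 3/5 * 113 = 464/5.

464/5


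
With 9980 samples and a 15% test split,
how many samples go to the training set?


Test set = 9980 * 15% = 1497. Training set = 9980 - 1497 = 8483.

8483


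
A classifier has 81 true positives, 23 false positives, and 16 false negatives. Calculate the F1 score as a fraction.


Precision = 81/104 = 81/104. Recall = 81/97 = 81/97. F1 = 2*P*R/(P+R) = 54/67.

54/67


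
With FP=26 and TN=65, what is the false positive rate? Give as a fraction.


FPR = FP / (FP + TN) = 26 / 91 = 2/7.

2/7


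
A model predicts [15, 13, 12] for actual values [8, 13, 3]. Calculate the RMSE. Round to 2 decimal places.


MSE = 43.3333. RMSE = sqrt(43.3333) = 6.58.

6.58


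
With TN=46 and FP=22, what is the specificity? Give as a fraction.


Specificity = TN / (TN + FP) = 46 / 68 = 23/34.

23/34


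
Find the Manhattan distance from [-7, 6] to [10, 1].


d = sum of absolute differences: |-7-10|=17 + |6-1|=5 = 22.

22


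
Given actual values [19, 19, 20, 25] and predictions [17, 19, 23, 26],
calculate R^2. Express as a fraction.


Mean(y) = 83/4. SS_res = 14. SS_tot = 99/4. R^2 = 1 - 14/(99/4) = 43/99.

43/99


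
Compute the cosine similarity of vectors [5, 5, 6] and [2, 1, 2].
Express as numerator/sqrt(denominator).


dot = 27. |a|^2 = 86, |b|^2 = 9. cos = 27/sqrt(774).

27/sqrt(774)


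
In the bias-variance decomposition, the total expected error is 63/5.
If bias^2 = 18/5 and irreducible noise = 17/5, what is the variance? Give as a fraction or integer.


Total error = bias^2 + variance + irreducible noise. So variance = 63/5 - 18/5 - 17/5 = 28/5.

28/5


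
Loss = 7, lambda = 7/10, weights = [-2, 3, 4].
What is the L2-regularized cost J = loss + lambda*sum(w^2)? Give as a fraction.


L2 sq norm = sum(w^2) = 29. J = 7 + 7/10 * 29 = 273/10.

273/10


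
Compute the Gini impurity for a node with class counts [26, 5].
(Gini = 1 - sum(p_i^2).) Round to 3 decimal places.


Total = 31. Proportions: 26/31, 5/31. sum(p_i^2) = 0.7294. Gini = 1 - 0.7294 = 0.2706, which rounds to 0.271.

0.271


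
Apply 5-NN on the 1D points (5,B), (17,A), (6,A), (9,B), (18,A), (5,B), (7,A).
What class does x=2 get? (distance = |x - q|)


Distances: |5-2|=3, |17-2|=15, |6-2|=4, |9-2|=7, |18-2|=16, |5-2|=3, |7-2|=5. 5 nearest: (5,B), (5,B), (6,A), (7,A), (9,B). Counts: {'B': 3, 'A': 2}. Majority class: B.

B


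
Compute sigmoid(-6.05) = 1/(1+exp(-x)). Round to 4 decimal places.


sigma(-6.05) = 1/(1+e^(6.05)) = 1/(1+424.113030) = 1/425.113030 = 0.0024.

0.0024


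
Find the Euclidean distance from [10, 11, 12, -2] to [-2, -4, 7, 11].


d = sqrt(sum of squared differences). (10--2)^2=144, (11--4)^2=225, (12-7)^2=25, (-2-11)^2=169. Sum = 563.

sqrt(563)


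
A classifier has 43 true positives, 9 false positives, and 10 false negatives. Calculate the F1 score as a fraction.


Precision = 43/52 = 43/52. Recall = 43/53 = 43/53. F1 = 2*P*R/(P+R) = 86/105.

86/105


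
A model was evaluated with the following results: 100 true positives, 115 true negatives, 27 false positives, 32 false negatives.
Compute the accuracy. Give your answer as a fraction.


Accuracy = (TP + TN) / (TP + TN + FP + FN) = (100 + 115) / 274 = 215/274.

215/274


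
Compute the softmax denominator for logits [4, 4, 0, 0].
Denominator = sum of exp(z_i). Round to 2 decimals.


Denom = e^4=54.5982 + e^4=54.5982 + e^0=1.0000 + e^0=1.0000. Sum = 111.1964, which rounds to 111.20.

111.20


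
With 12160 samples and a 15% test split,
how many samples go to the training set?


Test set = 12160 * 15% = 1824. Training set = 12160 - 1824 = 10336.

10336


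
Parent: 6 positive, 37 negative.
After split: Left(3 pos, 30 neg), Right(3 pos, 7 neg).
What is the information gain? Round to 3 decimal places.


H(parent) = 0.5830. H(left) = 0.4395, H(right) = 0.8813. Weighted = (33/43)*0.4395 + (10/43)*0.8813 = 0.5422. IG = 0.5830 - 0.5422 = 0.0408, which rounds to 0.041.

0.041


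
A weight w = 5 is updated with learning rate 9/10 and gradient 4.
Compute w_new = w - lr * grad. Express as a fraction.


w_new = 5 - 9/10 * 4 = 5 - 18/5 = 7/5.

7/5


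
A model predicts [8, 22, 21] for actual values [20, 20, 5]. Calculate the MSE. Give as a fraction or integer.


MSE = (1/3) * ((20-8)^2=144 + (20-22)^2=4 + (5-21)^2=256). Sum = 404. MSE = 404/3.

404/3


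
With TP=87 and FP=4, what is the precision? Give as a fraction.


Precision = TP / (TP + FP) = 87 / 91 = 87/91.

87/91


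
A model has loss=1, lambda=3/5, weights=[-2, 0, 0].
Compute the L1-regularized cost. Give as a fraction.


L1 norm = sum(|w|) = 2. J = 1 + 3/5 * 2 = 11/5.

11/5


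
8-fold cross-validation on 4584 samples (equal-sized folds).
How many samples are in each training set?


Each validation fold has 4584/8 = 573 samples. Training set = 4584 - 573 = 4011.

4011


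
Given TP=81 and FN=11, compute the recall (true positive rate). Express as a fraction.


Recall = TP / (TP + FN) = 81 / 92 = 81/92.

81/92


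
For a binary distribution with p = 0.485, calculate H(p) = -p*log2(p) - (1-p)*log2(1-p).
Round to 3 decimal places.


H = -0.485*log2(0.485) - 0.515*log2(0.515) = 0.999.

0.999


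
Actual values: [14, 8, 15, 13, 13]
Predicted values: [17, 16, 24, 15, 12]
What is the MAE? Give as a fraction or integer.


MAE = (1/5) * (|14-17|=3 + |8-16|=8 + |15-24|=9 + |13-15|=2 + |13-12|=1). Sum = 23. MAE = 23/5.

23/5


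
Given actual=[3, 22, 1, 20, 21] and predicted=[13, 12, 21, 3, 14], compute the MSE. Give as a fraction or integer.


MSE = (1/5) * ((3-13)^2=100 + (22-12)^2=100 + (1-21)^2=400 + (20-3)^2=289 + (21-14)^2=49). Sum = 938. MSE = 938/5.

938/5


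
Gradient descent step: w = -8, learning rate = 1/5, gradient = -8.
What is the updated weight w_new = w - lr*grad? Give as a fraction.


w_new = -8 - 1/5 * -8 = -8 - -8/5 = -32/5.

-32/5


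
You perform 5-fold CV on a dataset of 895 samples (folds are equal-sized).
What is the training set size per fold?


Each validation fold has 895/5 = 179 samples. Training set = 895 - 179 = 716.

716


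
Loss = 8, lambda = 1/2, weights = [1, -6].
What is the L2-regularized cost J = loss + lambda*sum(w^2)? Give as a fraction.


L2 sq norm = sum(w^2) = 37. J = 8 + 1/2 * 37 = 53/2.

53/2


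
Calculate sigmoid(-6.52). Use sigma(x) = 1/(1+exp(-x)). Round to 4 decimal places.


sigma(-6.52) = 1/(1+e^(6.52)) = 1/(1+678.578385) = 1/679.578385 = 0.0015.

0.0015


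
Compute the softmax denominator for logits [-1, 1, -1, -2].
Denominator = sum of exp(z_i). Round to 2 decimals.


Denom = e^-1=0.3679 + e^1=2.7183 + e^-1=0.3679 + e^-2=0.1353. Sum = 3.5894, which rounds to 3.59.

3.59


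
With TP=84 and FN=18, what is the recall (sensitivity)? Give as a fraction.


Recall = TP / (TP + FN) = 84 / 102 = 14/17.

14/17


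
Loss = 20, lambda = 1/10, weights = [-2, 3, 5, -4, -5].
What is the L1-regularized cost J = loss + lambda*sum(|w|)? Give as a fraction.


L1 norm = sum(|w|) = 19. J = 20 + 1/10 * 19 = 219/10.

219/10


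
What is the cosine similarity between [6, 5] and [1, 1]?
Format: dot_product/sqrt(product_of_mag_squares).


dot = 11. |a|^2 = 61, |b|^2 = 2. cos = 11/sqrt(122).

11/sqrt(122)


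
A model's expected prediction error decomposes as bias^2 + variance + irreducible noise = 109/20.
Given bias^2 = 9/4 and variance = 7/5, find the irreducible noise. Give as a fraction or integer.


Total error = bias^2 + variance + irreducible noise. So irreducible noise = 109/20 - 9/4 - 7/5 = 9/5.

9/5


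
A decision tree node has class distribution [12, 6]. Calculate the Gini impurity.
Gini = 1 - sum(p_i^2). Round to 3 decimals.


Total = 18. Proportions: 12/18, 6/18. sum(p_i^2) = 0.5556. Gini = 1 - 0.5556 = 0.4444, which rounds to 0.444.

0.444


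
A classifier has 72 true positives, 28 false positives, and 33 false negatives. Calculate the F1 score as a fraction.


Precision = 72/100 = 18/25. Recall = 72/105 = 24/35. F1 = 2*P*R/(P+R) = 144/205.

144/205


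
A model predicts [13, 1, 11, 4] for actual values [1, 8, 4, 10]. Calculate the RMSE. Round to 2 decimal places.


MSE = 69.5000. RMSE = sqrt(69.5000) = 8.34.

8.34


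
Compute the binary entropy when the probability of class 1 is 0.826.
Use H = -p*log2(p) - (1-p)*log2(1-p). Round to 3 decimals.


H = -0.826*log2(0.826) - 0.174*log2(0.174) = 0.667.

0.667


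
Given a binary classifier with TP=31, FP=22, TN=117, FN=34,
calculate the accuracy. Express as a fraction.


Accuracy = (TP + TN) / (TP + TN + FP + FN) = (31 + 117) / 204 = 37/51.

37/51


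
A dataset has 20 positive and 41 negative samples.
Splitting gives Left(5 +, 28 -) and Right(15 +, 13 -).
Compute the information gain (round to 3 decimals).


H(parent) = 0.9127. H(left) = 0.6136, H(right) = 0.9963. Weighted = (33/61)*0.6136 + (28/61)*0.9963 = 0.7893. IG = 0.9127 - 0.7893 = 0.1234, which rounds to 0.123.

0.123


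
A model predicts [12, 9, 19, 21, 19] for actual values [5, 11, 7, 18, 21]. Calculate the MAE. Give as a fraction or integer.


MAE = (1/5) * (|5-12|=7 + |11-9|=2 + |7-19|=12 + |18-21|=3 + |21-19|=2). Sum = 26. MAE = 26/5.

26/5


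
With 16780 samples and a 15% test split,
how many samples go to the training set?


Test set = 16780 * 15% = 2517. Training set = 16780 - 2517 = 14263.

14263


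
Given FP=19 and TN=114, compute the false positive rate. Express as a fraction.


FPR = FP / (FP + TN) = 19 / 133 = 1/7.

1/7


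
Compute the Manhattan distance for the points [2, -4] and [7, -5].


d = sum of absolute differences: |2-7|=5 + |-4--5|=1 = 6.

6


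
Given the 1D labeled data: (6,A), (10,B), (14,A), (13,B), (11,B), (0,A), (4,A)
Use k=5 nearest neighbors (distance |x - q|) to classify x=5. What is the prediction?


Distances: |6-5|=1, |10-5|=5, |14-5|=9, |13-5|=8, |11-5|=6, |0-5|=5, |4-5|=1. 5 nearest: (6,A), (4,A), (0,A), (10,B), (11,B). Counts: {'A': 3, 'B': 2}. Majority class: A.

A


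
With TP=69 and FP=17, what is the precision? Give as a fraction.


Precision = TP / (TP + FP) = 69 / 86 = 69/86.

69/86


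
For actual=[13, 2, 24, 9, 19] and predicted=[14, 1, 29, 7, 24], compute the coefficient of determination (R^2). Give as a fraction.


Mean(y) = 67/5. SS_res = 56. SS_tot = 1466/5. R^2 = 1 - 56/(1466/5) = 593/733.

593/733


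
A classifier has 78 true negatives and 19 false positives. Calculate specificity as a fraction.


Specificity = TN / (TN + FP) = 78 / 97 = 78/97.

78/97


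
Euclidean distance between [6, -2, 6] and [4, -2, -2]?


d = sqrt(sum of squared differences). (6-4)^2=4, (-2--2)^2=0, (6--2)^2=64. Sum = 68.

sqrt(68)


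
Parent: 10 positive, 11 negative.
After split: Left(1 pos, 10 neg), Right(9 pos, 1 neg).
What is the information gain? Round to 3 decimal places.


H(parent) = 0.9984. H(left) = 0.4395, H(right) = 0.4690. Weighted = (11/21)*0.4395 + (10/21)*0.4690 = 0.4535. IG = 0.9984 - 0.4535 = 0.5449, which rounds to 0.545.

0.545


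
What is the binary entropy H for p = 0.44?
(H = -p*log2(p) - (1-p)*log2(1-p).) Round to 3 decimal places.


H = -0.44*log2(0.44) - 0.56*log2(0.56) = 0.990.

0.990


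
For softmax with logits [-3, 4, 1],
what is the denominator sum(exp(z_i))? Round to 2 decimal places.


Denom = e^-3=0.0498 + e^4=54.5982 + e^1=2.7183. Sum = 57.3663, which rounds to 57.37.

57.37


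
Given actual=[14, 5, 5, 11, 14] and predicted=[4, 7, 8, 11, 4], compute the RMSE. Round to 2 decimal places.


MSE = 42.6000. RMSE = sqrt(42.6000) = 6.53.

6.53


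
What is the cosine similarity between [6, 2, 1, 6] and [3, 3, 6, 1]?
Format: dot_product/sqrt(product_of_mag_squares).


dot = 36. |a|^2 = 77, |b|^2 = 55. cos = 36/sqrt(4235).

36/sqrt(4235)


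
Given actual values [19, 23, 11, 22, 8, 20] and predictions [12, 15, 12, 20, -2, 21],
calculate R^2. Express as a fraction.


Mean(y) = 103/6. SS_res = 219. SS_tot = 1145/6. R^2 = 1 - 219/(1145/6) = -169/1145.

-169/1145


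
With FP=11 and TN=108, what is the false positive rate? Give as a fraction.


FPR = FP / (FP + TN) = 11 / 119 = 11/119.

11/119


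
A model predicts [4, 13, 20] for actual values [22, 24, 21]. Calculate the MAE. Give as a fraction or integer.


MAE = (1/3) * (|22-4|=18 + |24-13|=11 + |21-20|=1). Sum = 30. MAE = 10.

10


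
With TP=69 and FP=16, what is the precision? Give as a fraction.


Precision = TP / (TP + FP) = 69 / 85 = 69/85.

69/85


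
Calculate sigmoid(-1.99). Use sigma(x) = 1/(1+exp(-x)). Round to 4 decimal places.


sigma(-1.99) = 1/(1+e^(1.99)) = 1/(1+7.315534) = 1/8.315534 = 0.1203.

0.1203


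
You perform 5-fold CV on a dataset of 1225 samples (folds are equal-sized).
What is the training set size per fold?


Each validation fold has 1225/5 = 245 samples. Training set = 1225 - 245 = 980.

980


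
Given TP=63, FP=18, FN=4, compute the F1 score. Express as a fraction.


Precision = 63/81 = 7/9. Recall = 63/67 = 63/67. F1 = 2*P*R/(P+R) = 63/74.

63/74


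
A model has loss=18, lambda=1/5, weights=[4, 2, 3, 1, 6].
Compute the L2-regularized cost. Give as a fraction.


L2 sq norm = sum(w^2) = 66. J = 18 + 1/5 * 66 = 156/5.

156/5


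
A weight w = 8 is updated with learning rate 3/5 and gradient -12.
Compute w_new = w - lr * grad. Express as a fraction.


w_new = 8 - 3/5 * -12 = 8 - -36/5 = 76/5.

76/5


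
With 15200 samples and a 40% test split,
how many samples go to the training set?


Test set = 15200 * 40% = 6080. Training set = 15200 - 6080 = 9120.

9120


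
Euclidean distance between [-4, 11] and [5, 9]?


d = sqrt(sum of squared differences). (-4-5)^2=81, (11-9)^2=4. Sum = 85.

sqrt(85)


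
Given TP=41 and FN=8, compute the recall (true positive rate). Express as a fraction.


Recall = TP / (TP + FN) = 41 / 49 = 41/49.

41/49


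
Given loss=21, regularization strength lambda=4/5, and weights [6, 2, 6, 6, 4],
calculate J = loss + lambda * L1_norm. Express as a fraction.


L1 norm = sum(|w|) = 24. J = 21 + 4/5 * 24 = 201/5.

201/5


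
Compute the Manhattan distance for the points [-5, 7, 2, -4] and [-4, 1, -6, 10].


d = sum of absolute differences: |-5--4|=1 + |7-1|=6 + |2--6|=8 + |-4-10|=14 = 29.

29


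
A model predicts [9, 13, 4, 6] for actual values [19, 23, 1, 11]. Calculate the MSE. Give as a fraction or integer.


MSE = (1/4) * ((19-9)^2=100 + (23-13)^2=100 + (1-4)^2=9 + (11-6)^2=25). Sum = 234. MSE = 117/2.

117/2


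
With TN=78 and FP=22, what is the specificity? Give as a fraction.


Specificity = TN / (TN + FP) = 78 / 100 = 39/50.

39/50


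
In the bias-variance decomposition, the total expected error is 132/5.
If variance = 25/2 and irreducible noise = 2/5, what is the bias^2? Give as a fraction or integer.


Total error = bias^2 + variance + irreducible noise. So bias^2 = 132/5 - 25/2 - 2/5 = 27/2.

27/2


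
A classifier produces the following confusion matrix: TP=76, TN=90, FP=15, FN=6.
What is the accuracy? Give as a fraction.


Accuracy = (TP + TN) / (TP + TN + FP + FN) = (76 + 90) / 187 = 166/187.

166/187


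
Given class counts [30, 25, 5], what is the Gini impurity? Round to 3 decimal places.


Total = 60. Proportions: 30/60, 25/60, 5/60. sum(p_i^2) = 0.4306. Gini = 1 - 0.4306 = 0.5694, which rounds to 0.569.

0.569


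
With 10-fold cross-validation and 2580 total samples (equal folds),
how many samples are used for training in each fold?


Each validation fold has 2580/10 = 258 samples. Training set = 2580 - 258 = 2322.

2322


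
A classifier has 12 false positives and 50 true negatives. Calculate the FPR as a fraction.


FPR = FP / (FP + TN) = 12 / 62 = 6/31.

6/31


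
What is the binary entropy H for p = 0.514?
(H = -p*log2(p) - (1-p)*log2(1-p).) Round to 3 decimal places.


H = -0.514*log2(0.514) - 0.486*log2(0.486) = 0.999.

0.999


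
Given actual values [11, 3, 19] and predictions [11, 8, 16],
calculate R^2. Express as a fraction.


Mean(y) = 11. SS_res = 34. SS_tot = 128. R^2 = 1 - 34/(128) = 47/64.

47/64


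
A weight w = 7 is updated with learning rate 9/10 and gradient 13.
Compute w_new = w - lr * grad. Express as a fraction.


w_new = 7 - 9/10 * 13 = 7 - 117/10 = -47/10.

-47/10


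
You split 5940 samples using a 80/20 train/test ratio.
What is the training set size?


Test set = 5940 * 20% = 1188. Training set = 5940 - 1188 = 4752.

4752


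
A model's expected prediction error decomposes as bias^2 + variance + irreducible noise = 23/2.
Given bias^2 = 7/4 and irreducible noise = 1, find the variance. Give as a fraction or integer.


Total error = bias^2 + variance + irreducible noise. So variance = 23/2 - 7/4 - 1 = 35/4.

35/4


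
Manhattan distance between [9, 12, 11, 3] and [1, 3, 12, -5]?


d = sum of absolute differences: |9-1|=8 + |12-3|=9 + |11-12|=1 + |3--5|=8 = 26.

26


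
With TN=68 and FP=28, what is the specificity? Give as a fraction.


Specificity = TN / (TN + FP) = 68 / 96 = 17/24.

17/24


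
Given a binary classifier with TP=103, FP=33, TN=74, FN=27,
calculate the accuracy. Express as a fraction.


Accuracy = (TP + TN) / (TP + TN + FP + FN) = (103 + 74) / 237 = 59/79.

59/79
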